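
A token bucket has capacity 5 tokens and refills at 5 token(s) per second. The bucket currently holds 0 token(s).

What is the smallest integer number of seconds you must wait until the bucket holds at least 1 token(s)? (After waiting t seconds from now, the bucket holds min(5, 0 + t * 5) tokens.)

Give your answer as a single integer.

Need 0 + t * 5 >= 1, so t >= 1/5.
Smallest integer t = ceil(1/5) = 1.

Answer: 1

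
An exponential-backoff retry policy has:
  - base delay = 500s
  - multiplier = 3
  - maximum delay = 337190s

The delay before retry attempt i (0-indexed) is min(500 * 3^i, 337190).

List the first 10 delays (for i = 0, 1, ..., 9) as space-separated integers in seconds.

Computing each delay:
  i=0: min(500*3^0, 337190) = 500
  i=1: min(500*3^1, 337190) = 1500
  i=2: min(500*3^2, 337190) = 4500
  i=3: min(500*3^3, 337190) = 13500
  i=4: min(500*3^4, 337190) = 40500
  i=5: min(500*3^5, 337190) = 121500
  i=6: min(500*3^6, 337190) = 337190
  i=7: min(500*3^7, 337190) = 337190
  i=8: min(500*3^8, 337190) = 337190
  i=9: min(500*3^9, 337190) = 337190

Answer: 500 1500 4500 13500 40500 121500 337190 337190 337190 337190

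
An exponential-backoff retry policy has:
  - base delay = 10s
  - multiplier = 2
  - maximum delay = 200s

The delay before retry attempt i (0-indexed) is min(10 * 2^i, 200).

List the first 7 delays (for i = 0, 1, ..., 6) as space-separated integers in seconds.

Answer: 10 20 40 80 160 200 200

Derivation:
Computing each delay:
  i=0: min(10*2^0, 200) = 10
  i=1: min(10*2^1, 200) = 20
  i=2: min(10*2^2, 200) = 40
  i=3: min(10*2^3, 200) = 80
  i=4: min(10*2^4, 200) = 160
  i=5: min(10*2^5, 200) = 200
  i=6: min(10*2^6, 200) = 200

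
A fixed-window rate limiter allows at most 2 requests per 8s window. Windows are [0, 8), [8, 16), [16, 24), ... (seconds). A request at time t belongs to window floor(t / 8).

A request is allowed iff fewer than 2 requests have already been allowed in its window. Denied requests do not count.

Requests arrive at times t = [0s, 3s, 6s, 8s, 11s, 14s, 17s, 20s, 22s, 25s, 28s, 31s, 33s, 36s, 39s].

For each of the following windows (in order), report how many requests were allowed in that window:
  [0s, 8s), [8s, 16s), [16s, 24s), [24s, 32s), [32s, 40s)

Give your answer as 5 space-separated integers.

Answer: 2 2 2 2 2

Derivation:
Processing requests:
  req#1 t=0s (window 0): ALLOW
  req#2 t=3s (window 0): ALLOW
  req#3 t=6s (window 0): DENY
  req#4 t=8s (window 1): ALLOW
  req#5 t=11s (window 1): ALLOW
  req#6 t=14s (window 1): DENY
  req#7 t=17s (window 2): ALLOW
  req#8 t=20s (window 2): ALLOW
  req#9 t=22s (window 2): DENY
  req#10 t=25s (window 3): ALLOW
  req#11 t=28s (window 3): ALLOW
  req#12 t=31s (window 3): DENY
  req#13 t=33s (window 4): ALLOW
  req#14 t=36s (window 4): ALLOW
  req#15 t=39s (window 4): DENY

Allowed counts by window: 2 2 2 2 2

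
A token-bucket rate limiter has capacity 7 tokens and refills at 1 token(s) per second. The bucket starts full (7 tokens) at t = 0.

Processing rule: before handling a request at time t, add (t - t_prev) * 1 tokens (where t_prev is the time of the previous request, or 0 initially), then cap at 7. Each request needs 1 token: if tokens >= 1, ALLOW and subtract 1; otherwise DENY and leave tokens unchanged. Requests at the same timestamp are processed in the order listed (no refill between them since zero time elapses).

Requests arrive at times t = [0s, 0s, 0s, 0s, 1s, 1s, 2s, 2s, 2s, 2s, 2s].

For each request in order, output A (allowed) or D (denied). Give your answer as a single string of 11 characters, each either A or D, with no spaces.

Simulating step by step:
  req#1 t=0s: ALLOW
  req#2 t=0s: ALLOW
  req#3 t=0s: ALLOW
  req#4 t=0s: ALLOW
  req#5 t=1s: ALLOW
  req#6 t=1s: ALLOW
  req#7 t=2s: ALLOW
  req#8 t=2s: ALLOW
  req#9 t=2s: ALLOW
  req#10 t=2s: DENY
  req#11 t=2s: DENY

Answer: AAAAAAAAADD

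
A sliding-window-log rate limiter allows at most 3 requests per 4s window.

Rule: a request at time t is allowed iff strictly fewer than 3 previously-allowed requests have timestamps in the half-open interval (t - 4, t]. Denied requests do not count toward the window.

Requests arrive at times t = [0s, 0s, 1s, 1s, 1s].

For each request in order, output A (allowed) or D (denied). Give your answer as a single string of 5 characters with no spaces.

Answer: AAADD

Derivation:
Tracking allowed requests in the window:
  req#1 t=0s: ALLOW
  req#2 t=0s: ALLOW
  req#3 t=1s: ALLOW
  req#4 t=1s: DENY
  req#5 t=1s: DENY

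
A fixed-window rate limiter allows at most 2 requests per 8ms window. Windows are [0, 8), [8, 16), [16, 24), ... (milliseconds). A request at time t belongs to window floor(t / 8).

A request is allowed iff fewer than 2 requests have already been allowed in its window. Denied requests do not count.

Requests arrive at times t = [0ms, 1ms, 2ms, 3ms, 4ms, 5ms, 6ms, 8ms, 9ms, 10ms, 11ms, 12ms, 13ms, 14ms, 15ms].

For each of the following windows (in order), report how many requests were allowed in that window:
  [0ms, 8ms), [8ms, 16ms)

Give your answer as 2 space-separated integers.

Answer: 2 2

Derivation:
Processing requests:
  req#1 t=0ms (window 0): ALLOW
  req#2 t=1ms (window 0): ALLOW
  req#3 t=2ms (window 0): DENY
  req#4 t=3ms (window 0): DENY
  req#5 t=4ms (window 0): DENY
  req#6 t=5ms (window 0): DENY
  req#7 t=6ms (window 0): DENY
  req#8 t=8ms (window 1): ALLOW
  req#9 t=9ms (window 1): ALLOW
  req#10 t=10ms (window 1): DENY
  req#11 t=11ms (window 1): DENY
  req#12 t=12ms (window 1): DENY
  req#13 t=13ms (window 1): DENY
  req#14 t=14ms (window 1): DENY
  req#15 t=15ms (window 1): DENY

Allowed counts by window: 2 2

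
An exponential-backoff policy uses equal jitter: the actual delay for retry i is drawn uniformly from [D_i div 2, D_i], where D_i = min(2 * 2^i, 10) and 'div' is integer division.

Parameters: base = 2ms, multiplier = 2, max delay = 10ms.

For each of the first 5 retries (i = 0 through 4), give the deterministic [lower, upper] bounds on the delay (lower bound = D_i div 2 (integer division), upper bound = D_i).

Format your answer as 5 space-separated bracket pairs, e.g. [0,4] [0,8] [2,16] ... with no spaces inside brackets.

Answer: [1,2] [2,4] [4,8] [5,10] [5,10]

Derivation:
Computing bounds per retry:
  i=0: D_i=min(2*2^0,10)=2, bounds=[1,2]
  i=1: D_i=min(2*2^1,10)=4, bounds=[2,4]
  i=2: D_i=min(2*2^2,10)=8, bounds=[4,8]
  i=3: D_i=min(2*2^3,10)=10, bounds=[5,10]
  i=4: D_i=min(2*2^4,10)=10, bounds=[5,10]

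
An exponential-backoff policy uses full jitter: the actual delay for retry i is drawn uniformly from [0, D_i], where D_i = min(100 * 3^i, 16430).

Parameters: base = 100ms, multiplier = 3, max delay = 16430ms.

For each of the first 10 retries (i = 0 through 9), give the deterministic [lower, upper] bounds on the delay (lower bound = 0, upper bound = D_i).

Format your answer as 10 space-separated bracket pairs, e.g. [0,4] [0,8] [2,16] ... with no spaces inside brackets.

Answer: [0,100] [0,300] [0,900] [0,2700] [0,8100] [0,16430] [0,16430] [0,16430] [0,16430] [0,16430]

Derivation:
Computing bounds per retry:
  i=0: D_i=min(100*3^0,16430)=100, bounds=[0,100]
  i=1: D_i=min(100*3^1,16430)=300, bounds=[0,300]
  i=2: D_i=min(100*3^2,16430)=900, bounds=[0,900]
  i=3: D_i=min(100*3^3,16430)=2700, bounds=[0,2700]
  i=4: D_i=min(100*3^4,16430)=8100, bounds=[0,8100]
  i=5: D_i=min(100*3^5,16430)=16430, bounds=[0,16430]
  i=6: D_i=min(100*3^6,16430)=16430, bounds=[0,16430]
  i=7: D_i=min(100*3^7,16430)=16430, bounds=[0,16430]
  i=8: D_i=min(100*3^8,16430)=16430, bounds=[0,16430]
  i=9: D_i=min(100*3^9,16430)=16430, bounds=[0,16430]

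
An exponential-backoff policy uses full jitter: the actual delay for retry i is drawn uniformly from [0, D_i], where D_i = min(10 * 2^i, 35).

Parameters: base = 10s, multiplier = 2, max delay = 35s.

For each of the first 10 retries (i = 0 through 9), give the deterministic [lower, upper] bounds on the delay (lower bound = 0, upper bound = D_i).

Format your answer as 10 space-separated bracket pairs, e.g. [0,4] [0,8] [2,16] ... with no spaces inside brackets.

Answer: [0,10] [0,20] [0,35] [0,35] [0,35] [0,35] [0,35] [0,35] [0,35] [0,35]

Derivation:
Computing bounds per retry:
  i=0: D_i=min(10*2^0,35)=10, bounds=[0,10]
  i=1: D_i=min(10*2^1,35)=20, bounds=[0,20]
  i=2: D_i=min(10*2^2,35)=35, bounds=[0,35]
  i=3: D_i=min(10*2^3,35)=35, bounds=[0,35]
  i=4: D_i=min(10*2^4,35)=35, bounds=[0,35]
  i=5: D_i=min(10*2^5,35)=35, bounds=[0,35]
  i=6: D_i=min(10*2^6,35)=35, bounds=[0,35]
  i=7: D_i=min(10*2^7,35)=35, bounds=[0,35]
  i=8: D_i=min(10*2^8,35)=35, bounds=[0,35]
  i=9: D_i=min(10*2^9,35)=35, bounds=[0,35]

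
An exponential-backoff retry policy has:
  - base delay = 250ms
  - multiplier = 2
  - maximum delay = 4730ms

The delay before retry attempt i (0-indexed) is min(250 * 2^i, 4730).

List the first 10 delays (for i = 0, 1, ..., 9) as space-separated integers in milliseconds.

Computing each delay:
  i=0: min(250*2^0, 4730) = 250
  i=1: min(250*2^1, 4730) = 500
  i=2: min(250*2^2, 4730) = 1000
  i=3: min(250*2^3, 4730) = 2000
  i=4: min(250*2^4, 4730) = 4000
  i=5: min(250*2^5, 4730) = 4730
  i=6: min(250*2^6, 4730) = 4730
  i=7: min(250*2^7, 4730) = 4730
  i=8: min(250*2^8, 4730) = 4730
  i=9: min(250*2^9, 4730) = 4730

Answer: 250 500 1000 2000 4000 4730 4730 4730 4730 4730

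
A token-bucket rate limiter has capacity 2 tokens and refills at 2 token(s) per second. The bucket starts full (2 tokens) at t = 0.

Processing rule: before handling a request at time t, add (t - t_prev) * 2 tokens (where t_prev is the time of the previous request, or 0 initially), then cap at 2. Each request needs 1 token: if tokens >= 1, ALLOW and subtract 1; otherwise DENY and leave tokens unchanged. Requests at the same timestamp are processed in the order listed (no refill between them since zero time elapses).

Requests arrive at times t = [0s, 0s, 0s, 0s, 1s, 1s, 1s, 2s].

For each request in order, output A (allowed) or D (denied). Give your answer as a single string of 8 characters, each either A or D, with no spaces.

Simulating step by step:
  req#1 t=0s: ALLOW
  req#2 t=0s: ALLOW
  req#3 t=0s: DENY
  req#4 t=0s: DENY
  req#5 t=1s: ALLOW
  req#6 t=1s: ALLOW
  req#7 t=1s: DENY
  req#8 t=2s: ALLOW

Answer: AADDAADA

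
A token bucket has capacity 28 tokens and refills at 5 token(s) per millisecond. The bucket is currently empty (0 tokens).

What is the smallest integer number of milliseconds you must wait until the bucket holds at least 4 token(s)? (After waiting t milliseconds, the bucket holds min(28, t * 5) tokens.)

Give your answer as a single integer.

Need t * 5 >= 4, so t >= 4/5.
Smallest integer t = ceil(4/5) = 1.

Answer: 1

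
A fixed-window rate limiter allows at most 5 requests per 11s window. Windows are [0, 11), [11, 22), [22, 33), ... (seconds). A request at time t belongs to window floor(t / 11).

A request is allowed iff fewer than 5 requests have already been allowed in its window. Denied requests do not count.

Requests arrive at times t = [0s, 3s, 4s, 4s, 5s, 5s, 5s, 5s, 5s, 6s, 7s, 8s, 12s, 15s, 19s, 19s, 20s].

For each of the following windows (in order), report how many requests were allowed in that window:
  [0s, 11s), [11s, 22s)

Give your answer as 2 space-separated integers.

Processing requests:
  req#1 t=0s (window 0): ALLOW
  req#2 t=3s (window 0): ALLOW
  req#3 t=4s (window 0): ALLOW
  req#4 t=4s (window 0): ALLOW
  req#5 t=5s (window 0): ALLOW
  req#6 t=5s (window 0): DENY
  req#7 t=5s (window 0): DENY
  req#8 t=5s (window 0): DENY
  req#9 t=5s (window 0): DENY
  req#10 t=6s (window 0): DENY
  req#11 t=7s (window 0): DENY
  req#12 t=8s (window 0): DENY
  req#13 t=12s (window 1): ALLOW
  req#14 t=15s (window 1): ALLOW
  req#15 t=19s (window 1): ALLOW
  req#16 t=19s (window 1): ALLOW
  req#17 t=20s (window 1): ALLOW

Allowed counts by window: 5 5

Answer: 5 5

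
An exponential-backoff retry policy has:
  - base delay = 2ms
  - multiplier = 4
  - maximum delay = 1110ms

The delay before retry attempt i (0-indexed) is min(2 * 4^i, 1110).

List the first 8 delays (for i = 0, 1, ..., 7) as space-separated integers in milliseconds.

Computing each delay:
  i=0: min(2*4^0, 1110) = 2
  i=1: min(2*4^1, 1110) = 8
  i=2: min(2*4^2, 1110) = 32
  i=3: min(2*4^3, 1110) = 128
  i=4: min(2*4^4, 1110) = 512
  i=5: min(2*4^5, 1110) = 1110
  i=6: min(2*4^6, 1110) = 1110
  i=7: min(2*4^7, 1110) = 1110

Answer: 2 8 32 128 512 1110 1110 1110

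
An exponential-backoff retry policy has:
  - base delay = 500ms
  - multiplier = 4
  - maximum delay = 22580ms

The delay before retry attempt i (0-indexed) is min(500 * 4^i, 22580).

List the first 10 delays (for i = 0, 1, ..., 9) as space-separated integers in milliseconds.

Answer: 500 2000 8000 22580 22580 22580 22580 22580 22580 22580

Derivation:
Computing each delay:
  i=0: min(500*4^0, 22580) = 500
  i=1: min(500*4^1, 22580) = 2000
  i=2: min(500*4^2, 22580) = 8000
  i=3: min(500*4^3, 22580) = 22580
  i=4: min(500*4^4, 22580) = 22580
  i=5: min(500*4^5, 22580) = 22580
  i=6: min(500*4^6, 22580) = 22580
  i=7: min(500*4^7, 22580) = 22580
  i=8: min(500*4^8, 22580) = 22580
  i=9: min(500*4^9, 22580) = 22580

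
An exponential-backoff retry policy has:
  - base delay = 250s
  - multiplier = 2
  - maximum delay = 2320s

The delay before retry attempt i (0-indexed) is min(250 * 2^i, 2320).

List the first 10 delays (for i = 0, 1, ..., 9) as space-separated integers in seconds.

Answer: 250 500 1000 2000 2320 2320 2320 2320 2320 2320

Derivation:
Computing each delay:
  i=0: min(250*2^0, 2320) = 250
  i=1: min(250*2^1, 2320) = 500
  i=2: min(250*2^2, 2320) = 1000
  i=3: min(250*2^3, 2320) = 2000
  i=4: min(250*2^4, 2320) = 2320
  i=5: min(250*2^5, 2320) = 2320
  i=6: min(250*2^6, 2320) = 2320
  i=7: min(250*2^7, 2320) = 2320
  i=8: min(250*2^8, 2320) = 2320
  i=9: min(250*2^9, 2320) = 2320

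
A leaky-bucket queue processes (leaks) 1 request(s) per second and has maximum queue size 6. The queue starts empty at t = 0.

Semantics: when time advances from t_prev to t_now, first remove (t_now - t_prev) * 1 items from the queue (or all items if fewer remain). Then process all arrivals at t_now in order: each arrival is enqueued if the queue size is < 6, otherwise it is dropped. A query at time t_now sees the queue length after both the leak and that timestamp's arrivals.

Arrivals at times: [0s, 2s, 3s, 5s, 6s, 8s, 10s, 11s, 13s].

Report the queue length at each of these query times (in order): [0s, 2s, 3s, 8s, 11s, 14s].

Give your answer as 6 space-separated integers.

Queue lengths at query times:
  query t=0s: backlog = 1
  query t=2s: backlog = 1
  query t=3s: backlog = 1
  query t=8s: backlog = 1
  query t=11s: backlog = 1
  query t=14s: backlog = 0

Answer: 1 1 1 1 1 0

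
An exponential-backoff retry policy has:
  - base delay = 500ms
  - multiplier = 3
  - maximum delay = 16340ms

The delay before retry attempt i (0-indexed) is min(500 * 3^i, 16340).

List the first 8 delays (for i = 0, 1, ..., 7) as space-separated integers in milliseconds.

Answer: 500 1500 4500 13500 16340 16340 16340 16340

Derivation:
Computing each delay:
  i=0: min(500*3^0, 16340) = 500
  i=1: min(500*3^1, 16340) = 1500
  i=2: min(500*3^2, 16340) = 4500
  i=3: min(500*3^3, 16340) = 13500
  i=4: min(500*3^4, 16340) = 16340
  i=5: min(500*3^5, 16340) = 16340
  i=6: min(500*3^6, 16340) = 16340
  i=7: min(500*3^7, 16340) = 16340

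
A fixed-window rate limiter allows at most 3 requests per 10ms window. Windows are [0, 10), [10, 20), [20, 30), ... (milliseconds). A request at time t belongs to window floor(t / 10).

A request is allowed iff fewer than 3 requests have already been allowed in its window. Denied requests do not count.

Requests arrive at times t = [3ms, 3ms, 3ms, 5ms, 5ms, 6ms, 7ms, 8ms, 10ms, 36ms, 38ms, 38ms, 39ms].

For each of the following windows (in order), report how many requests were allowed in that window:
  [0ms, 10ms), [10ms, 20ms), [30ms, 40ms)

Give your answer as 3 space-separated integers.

Processing requests:
  req#1 t=3ms (window 0): ALLOW
  req#2 t=3ms (window 0): ALLOW
  req#3 t=3ms (window 0): ALLOW
  req#4 t=5ms (window 0): DENY
  req#5 t=5ms (window 0): DENY
  req#6 t=6ms (window 0): DENY
  req#7 t=7ms (window 0): DENY
  req#8 t=8ms (window 0): DENY
  req#9 t=10ms (window 1): ALLOW
  req#10 t=36ms (window 3): ALLOW
  req#11 t=38ms (window 3): ALLOW
  req#12 t=38ms (window 3): ALLOW
  req#13 t=39ms (window 3): DENY

Allowed counts by window: 3 1 3

Answer: 3 1 3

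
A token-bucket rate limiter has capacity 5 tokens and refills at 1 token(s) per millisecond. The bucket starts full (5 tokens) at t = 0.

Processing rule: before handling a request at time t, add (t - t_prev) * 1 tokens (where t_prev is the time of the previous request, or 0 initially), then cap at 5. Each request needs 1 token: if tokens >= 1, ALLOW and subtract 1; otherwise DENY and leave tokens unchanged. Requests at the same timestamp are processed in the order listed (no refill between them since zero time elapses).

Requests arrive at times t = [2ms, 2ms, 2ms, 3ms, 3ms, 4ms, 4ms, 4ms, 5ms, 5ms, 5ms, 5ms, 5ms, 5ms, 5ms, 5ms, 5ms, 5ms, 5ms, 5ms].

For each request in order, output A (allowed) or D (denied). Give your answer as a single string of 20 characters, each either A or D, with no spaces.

Answer: AAAAAAADADDDDDDDDDDD

Derivation:
Simulating step by step:
  req#1 t=2ms: ALLOW
  req#2 t=2ms: ALLOW
  req#3 t=2ms: ALLOW
  req#4 t=3ms: ALLOW
  req#5 t=3ms: ALLOW
  req#6 t=4ms: ALLOW
  req#7 t=4ms: ALLOW
  req#8 t=4ms: DENY
  req#9 t=5ms: ALLOW
  req#10 t=5ms: DENY
  req#11 t=5ms: DENY
  req#12 t=5ms: DENY
  req#13 t=5ms: DENY
  req#14 t=5ms: DENY
  req#15 t=5ms: DENY
  req#16 t=5ms: DENY
  req#17 t=5ms: DENY
  req#18 t=5ms: DENY
  req#19 t=5ms: DENY
  req#20 t=5ms: DENY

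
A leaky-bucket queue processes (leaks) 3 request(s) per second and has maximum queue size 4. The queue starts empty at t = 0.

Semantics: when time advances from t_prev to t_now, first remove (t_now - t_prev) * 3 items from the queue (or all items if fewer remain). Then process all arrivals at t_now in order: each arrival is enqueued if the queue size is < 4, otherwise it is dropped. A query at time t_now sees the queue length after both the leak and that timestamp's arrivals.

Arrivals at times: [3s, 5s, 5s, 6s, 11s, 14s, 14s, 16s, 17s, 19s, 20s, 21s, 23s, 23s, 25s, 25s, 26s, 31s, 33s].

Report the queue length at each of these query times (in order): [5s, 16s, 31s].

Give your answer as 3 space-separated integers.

Answer: 2 1 1

Derivation:
Queue lengths at query times:
  query t=5s: backlog = 2
  query t=16s: backlog = 1
  query t=31s: backlog = 1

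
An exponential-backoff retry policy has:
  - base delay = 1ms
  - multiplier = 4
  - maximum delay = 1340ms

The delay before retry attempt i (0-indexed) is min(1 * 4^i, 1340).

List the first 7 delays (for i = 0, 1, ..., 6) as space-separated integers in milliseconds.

Computing each delay:
  i=0: min(1*4^0, 1340) = 1
  i=1: min(1*4^1, 1340) = 4
  i=2: min(1*4^2, 1340) = 16
  i=3: min(1*4^3, 1340) = 64
  i=4: min(1*4^4, 1340) = 256
  i=5: min(1*4^5, 1340) = 1024
  i=6: min(1*4^6, 1340) = 1340

Answer: 1 4 16 64 256 1024 1340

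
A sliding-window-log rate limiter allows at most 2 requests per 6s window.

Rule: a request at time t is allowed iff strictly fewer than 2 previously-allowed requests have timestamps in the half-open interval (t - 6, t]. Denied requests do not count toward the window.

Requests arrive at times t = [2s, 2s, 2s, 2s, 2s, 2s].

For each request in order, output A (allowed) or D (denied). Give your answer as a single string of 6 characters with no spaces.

Answer: AADDDD

Derivation:
Tracking allowed requests in the window:
  req#1 t=2s: ALLOW
  req#2 t=2s: ALLOW
  req#3 t=2s: DENY
  req#4 t=2s: DENY
  req#5 t=2s: DENY
  req#6 t=2s: DENY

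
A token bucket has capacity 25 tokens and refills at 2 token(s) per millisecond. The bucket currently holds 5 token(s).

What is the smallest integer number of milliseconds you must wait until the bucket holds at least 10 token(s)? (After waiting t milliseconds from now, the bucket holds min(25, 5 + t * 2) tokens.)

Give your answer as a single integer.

Answer: 3

Derivation:
Need 5 + t * 2 >= 10, so t >= 5/2.
Smallest integer t = ceil(5/2) = 3.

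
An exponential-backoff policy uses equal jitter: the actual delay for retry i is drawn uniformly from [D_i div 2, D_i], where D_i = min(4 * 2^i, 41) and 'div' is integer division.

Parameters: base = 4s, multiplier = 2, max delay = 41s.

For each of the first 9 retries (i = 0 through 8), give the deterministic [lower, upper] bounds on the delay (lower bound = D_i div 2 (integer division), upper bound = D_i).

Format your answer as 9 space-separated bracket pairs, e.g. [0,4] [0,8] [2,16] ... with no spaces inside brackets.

Answer: [2,4] [4,8] [8,16] [16,32] [20,41] [20,41] [20,41] [20,41] [20,41]

Derivation:
Computing bounds per retry:
  i=0: D_i=min(4*2^0,41)=4, bounds=[2,4]
  i=1: D_i=min(4*2^1,41)=8, bounds=[4,8]
  i=2: D_i=min(4*2^2,41)=16, bounds=[8,16]
  i=3: D_i=min(4*2^3,41)=32, bounds=[16,32]
  i=4: D_i=min(4*2^4,41)=41, bounds=[20,41]
  i=5: D_i=min(4*2^5,41)=41, bounds=[20,41]
  i=6: D_i=min(4*2^6,41)=41, bounds=[20,41]
  i=7: D_i=min(4*2^7,41)=41, bounds=[20,41]
  i=8: D_i=min(4*2^8,41)=41, bounds=[20,41]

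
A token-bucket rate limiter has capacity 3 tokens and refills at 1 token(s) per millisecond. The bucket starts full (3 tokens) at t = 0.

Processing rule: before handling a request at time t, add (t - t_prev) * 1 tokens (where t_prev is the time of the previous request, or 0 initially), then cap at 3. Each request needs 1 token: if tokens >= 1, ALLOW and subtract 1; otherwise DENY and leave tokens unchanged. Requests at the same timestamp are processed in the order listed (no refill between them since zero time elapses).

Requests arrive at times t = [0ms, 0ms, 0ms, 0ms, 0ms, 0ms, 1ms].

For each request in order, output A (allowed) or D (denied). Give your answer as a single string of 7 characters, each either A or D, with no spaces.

Answer: AAADDDA

Derivation:
Simulating step by step:
  req#1 t=0ms: ALLOW
  req#2 t=0ms: ALLOW
  req#3 t=0ms: ALLOW
  req#4 t=0ms: DENY
  req#5 t=0ms: DENY
  req#6 t=0ms: DENY
  req#7 t=1ms: ALLOW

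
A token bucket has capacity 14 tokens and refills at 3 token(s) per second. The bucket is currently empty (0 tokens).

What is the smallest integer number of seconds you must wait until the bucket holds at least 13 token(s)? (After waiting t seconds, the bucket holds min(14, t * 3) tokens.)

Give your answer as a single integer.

Need t * 3 >= 13, so t >= 13/3.
Smallest integer t = ceil(13/3) = 5.

Answer: 5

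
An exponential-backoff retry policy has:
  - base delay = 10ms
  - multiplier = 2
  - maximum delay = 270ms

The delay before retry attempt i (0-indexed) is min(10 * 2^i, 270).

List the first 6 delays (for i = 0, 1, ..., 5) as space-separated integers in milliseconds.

Answer: 10 20 40 80 160 270

Derivation:
Computing each delay:
  i=0: min(10*2^0, 270) = 10
  i=1: min(10*2^1, 270) = 20
  i=2: min(10*2^2, 270) = 40
  i=3: min(10*2^3, 270) = 80
  i=4: min(10*2^4, 270) = 160
  i=5: min(10*2^5, 270) = 270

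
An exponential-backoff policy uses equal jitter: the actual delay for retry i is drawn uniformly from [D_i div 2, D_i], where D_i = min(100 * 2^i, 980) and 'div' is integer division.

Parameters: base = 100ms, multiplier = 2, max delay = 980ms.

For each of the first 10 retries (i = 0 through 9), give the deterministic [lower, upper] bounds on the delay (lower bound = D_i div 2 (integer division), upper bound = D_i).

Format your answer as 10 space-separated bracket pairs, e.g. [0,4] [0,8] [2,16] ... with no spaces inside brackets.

Answer: [50,100] [100,200] [200,400] [400,800] [490,980] [490,980] [490,980] [490,980] [490,980] [490,980]

Derivation:
Computing bounds per retry:
  i=0: D_i=min(100*2^0,980)=100, bounds=[50,100]
  i=1: D_i=min(100*2^1,980)=200, bounds=[100,200]
  i=2: D_i=min(100*2^2,980)=400, bounds=[200,400]
  i=3: D_i=min(100*2^3,980)=800, bounds=[400,800]
  i=4: D_i=min(100*2^4,980)=980, bounds=[490,980]
  i=5: D_i=min(100*2^5,980)=980, bounds=[490,980]
  i=6: D_i=min(100*2^6,980)=980, bounds=[490,980]
  i=7: D_i=min(100*2^7,980)=980, bounds=[490,980]
  i=8: D_i=min(100*2^8,980)=980, bounds=[490,980]
  i=9: D_i=min(100*2^9,980)=980, bounds=[490,980]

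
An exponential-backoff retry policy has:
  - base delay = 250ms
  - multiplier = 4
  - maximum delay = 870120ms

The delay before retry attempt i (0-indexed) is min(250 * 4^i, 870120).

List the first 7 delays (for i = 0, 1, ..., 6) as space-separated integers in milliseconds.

Answer: 250 1000 4000 16000 64000 256000 870120

Derivation:
Computing each delay:
  i=0: min(250*4^0, 870120) = 250
  i=1: min(250*4^1, 870120) = 1000
  i=2: min(250*4^2, 870120) = 4000
  i=3: min(250*4^3, 870120) = 16000
  i=4: min(250*4^4, 870120) = 64000
  i=5: min(250*4^5, 870120) = 256000
  i=6: min(250*4^6, 870120) = 870120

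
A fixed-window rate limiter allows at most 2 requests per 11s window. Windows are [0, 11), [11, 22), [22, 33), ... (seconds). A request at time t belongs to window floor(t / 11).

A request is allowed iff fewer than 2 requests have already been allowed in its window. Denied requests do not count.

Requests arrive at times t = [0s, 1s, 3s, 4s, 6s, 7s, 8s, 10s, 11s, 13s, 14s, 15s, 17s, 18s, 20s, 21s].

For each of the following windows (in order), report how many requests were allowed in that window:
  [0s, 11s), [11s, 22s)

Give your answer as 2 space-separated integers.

Answer: 2 2

Derivation:
Processing requests:
  req#1 t=0s (window 0): ALLOW
  req#2 t=1s (window 0): ALLOW
  req#3 t=3s (window 0): DENY
  req#4 t=4s (window 0): DENY
  req#5 t=6s (window 0): DENY
  req#6 t=7s (window 0): DENY
  req#7 t=8s (window 0): DENY
  req#8 t=10s (window 0): DENY
  req#9 t=11s (window 1): ALLOW
  req#10 t=13s (window 1): ALLOW
  req#11 t=14s (window 1): DENY
  req#12 t=15s (window 1): DENY
  req#13 t=17s (window 1): DENY
  req#14 t=18s (window 1): DENY
  req#15 t=20s (window 1): DENY
  req#16 t=21s (window 1): DENY

Allowed counts by window: 2 2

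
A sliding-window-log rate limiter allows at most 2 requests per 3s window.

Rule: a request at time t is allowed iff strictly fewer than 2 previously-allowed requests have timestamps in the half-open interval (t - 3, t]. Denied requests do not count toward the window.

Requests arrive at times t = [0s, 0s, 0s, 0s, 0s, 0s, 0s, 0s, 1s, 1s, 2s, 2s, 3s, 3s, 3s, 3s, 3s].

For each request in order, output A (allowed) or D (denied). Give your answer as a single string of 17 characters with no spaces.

Answer: AADDDDDDDDDDAADDD

Derivation:
Tracking allowed requests in the window:
  req#1 t=0s: ALLOW
  req#2 t=0s: ALLOW
  req#3 t=0s: DENY
  req#4 t=0s: DENY
  req#5 t=0s: DENY
  req#6 t=0s: DENY
  req#7 t=0s: DENY
  req#8 t=0s: DENY
  req#9 t=1s: DENY
  req#10 t=1s: DENY
  req#11 t=2s: DENY
  req#12 t=2s: DENY
  req#13 t=3s: ALLOW
  req#14 t=3s: ALLOW
  req#15 t=3s: DENY
  req#16 t=3s: DENY
  req#17 t=3s: DENY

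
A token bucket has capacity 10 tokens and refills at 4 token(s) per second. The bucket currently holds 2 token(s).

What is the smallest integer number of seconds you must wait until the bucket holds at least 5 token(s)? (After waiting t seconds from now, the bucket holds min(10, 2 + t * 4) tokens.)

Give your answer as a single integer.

Need 2 + t * 4 >= 5, so t >= 3/4.
Smallest integer t = ceil(3/4) = 1.

Answer: 1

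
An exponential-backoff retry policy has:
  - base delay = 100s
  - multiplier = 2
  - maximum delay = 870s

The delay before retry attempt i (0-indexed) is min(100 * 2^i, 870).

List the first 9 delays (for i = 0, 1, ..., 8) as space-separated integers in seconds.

Answer: 100 200 400 800 870 870 870 870 870

Derivation:
Computing each delay:
  i=0: min(100*2^0, 870) = 100
  i=1: min(100*2^1, 870) = 200
  i=2: min(100*2^2, 870) = 400
  i=3: min(100*2^3, 870) = 800
  i=4: min(100*2^4, 870) = 870
  i=5: min(100*2^5, 870) = 870
  i=6: min(100*2^6, 870) = 870
  i=7: min(100*2^7, 870) = 870
  i=8: min(100*2^8, 870) = 870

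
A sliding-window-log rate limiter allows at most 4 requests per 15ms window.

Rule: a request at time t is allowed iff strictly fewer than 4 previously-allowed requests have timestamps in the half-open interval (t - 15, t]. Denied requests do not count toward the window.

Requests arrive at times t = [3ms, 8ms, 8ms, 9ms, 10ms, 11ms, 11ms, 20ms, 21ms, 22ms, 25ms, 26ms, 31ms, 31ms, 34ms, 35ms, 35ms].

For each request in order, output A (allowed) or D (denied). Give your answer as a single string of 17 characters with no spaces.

Answer: AAAADDDADDAAADDAD

Derivation:
Tracking allowed requests in the window:
  req#1 t=3ms: ALLOW
  req#2 t=8ms: ALLOW
  req#3 t=8ms: ALLOW
  req#4 t=9ms: ALLOW
  req#5 t=10ms: DENY
  req#6 t=11ms: DENY
  req#7 t=11ms: DENY
  req#8 t=20ms: ALLOW
  req#9 t=21ms: DENY
  req#10 t=22ms: DENY
  req#11 t=25ms: ALLOW
  req#12 t=26ms: ALLOW
  req#13 t=31ms: ALLOW
  req#14 t=31ms: DENY
  req#15 t=34ms: DENY
  req#16 t=35ms: ALLOW
  req#17 t=35ms: DENY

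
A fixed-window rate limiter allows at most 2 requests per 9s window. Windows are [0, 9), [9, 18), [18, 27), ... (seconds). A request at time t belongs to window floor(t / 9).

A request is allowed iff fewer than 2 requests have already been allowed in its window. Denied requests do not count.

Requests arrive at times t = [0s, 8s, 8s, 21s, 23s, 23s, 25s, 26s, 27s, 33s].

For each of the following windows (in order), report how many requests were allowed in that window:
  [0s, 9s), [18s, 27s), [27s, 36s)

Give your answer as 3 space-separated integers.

Processing requests:
  req#1 t=0s (window 0): ALLOW
  req#2 t=8s (window 0): ALLOW
  req#3 t=8s (window 0): DENY
  req#4 t=21s (window 2): ALLOW
  req#5 t=23s (window 2): ALLOW
  req#6 t=23s (window 2): DENY
  req#7 t=25s (window 2): DENY
  req#8 t=26s (window 2): DENY
  req#9 t=27s (window 3): ALLOW
  req#10 t=33s (window 3): ALLOW

Allowed counts by window: 2 2 2

Answer: 2 2 2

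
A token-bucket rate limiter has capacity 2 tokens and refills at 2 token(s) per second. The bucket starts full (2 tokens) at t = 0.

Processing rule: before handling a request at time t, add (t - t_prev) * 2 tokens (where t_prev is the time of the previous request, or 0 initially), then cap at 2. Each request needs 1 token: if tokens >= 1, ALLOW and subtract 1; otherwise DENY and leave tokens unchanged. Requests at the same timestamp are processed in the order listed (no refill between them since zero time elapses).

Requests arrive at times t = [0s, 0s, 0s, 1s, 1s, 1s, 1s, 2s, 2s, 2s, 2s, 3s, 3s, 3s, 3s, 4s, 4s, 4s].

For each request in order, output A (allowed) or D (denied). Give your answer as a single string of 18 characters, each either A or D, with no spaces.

Answer: AADAADDAADDAADDAAD

Derivation:
Simulating step by step:
  req#1 t=0s: ALLOW
  req#2 t=0s: ALLOW
  req#3 t=0s: DENY
  req#4 t=1s: ALLOW
  req#5 t=1s: ALLOW
  req#6 t=1s: DENY
  req#7 t=1s: DENY
  req#8 t=2s: ALLOW
  req#9 t=2s: ALLOW
  req#10 t=2s: DENY
  req#11 t=2s: DENY
  req#12 t=3s: ALLOW
  req#13 t=3s: ALLOW
  req#14 t=3s: DENY
  req#15 t=3s: DENY
  req#16 t=4s: ALLOW
  req#17 t=4s: ALLOW
  req#18 t=4s: DENY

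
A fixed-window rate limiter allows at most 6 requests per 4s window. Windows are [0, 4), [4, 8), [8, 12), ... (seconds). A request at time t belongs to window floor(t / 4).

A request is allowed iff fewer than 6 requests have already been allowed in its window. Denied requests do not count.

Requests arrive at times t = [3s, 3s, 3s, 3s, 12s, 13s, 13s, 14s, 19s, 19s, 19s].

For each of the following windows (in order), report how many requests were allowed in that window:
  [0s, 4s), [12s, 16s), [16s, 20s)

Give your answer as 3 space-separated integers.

Processing requests:
  req#1 t=3s (window 0): ALLOW
  req#2 t=3s (window 0): ALLOW
  req#3 t=3s (window 0): ALLOW
  req#4 t=3s (window 0): ALLOW
  req#5 t=12s (window 3): ALLOW
  req#6 t=13s (window 3): ALLOW
  req#7 t=13s (window 3): ALLOW
  req#8 t=14s (window 3): ALLOW
  req#9 t=19s (window 4): ALLOW
  req#10 t=19s (window 4): ALLOW
  req#11 t=19s (window 4): ALLOW

Allowed counts by window: 4 4 3

Answer: 4 4 3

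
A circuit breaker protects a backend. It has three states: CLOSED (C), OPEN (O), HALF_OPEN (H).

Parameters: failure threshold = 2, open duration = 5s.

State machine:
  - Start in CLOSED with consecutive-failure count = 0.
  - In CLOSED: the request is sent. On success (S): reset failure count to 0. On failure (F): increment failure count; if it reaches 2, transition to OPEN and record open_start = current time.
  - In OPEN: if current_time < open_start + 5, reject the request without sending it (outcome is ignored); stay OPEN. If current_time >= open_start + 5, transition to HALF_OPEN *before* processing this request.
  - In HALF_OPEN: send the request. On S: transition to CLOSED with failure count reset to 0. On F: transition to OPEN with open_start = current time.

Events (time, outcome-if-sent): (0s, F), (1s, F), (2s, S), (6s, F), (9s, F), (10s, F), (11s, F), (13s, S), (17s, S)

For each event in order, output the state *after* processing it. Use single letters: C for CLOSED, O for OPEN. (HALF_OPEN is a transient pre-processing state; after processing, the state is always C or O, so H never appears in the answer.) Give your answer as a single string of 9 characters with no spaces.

Answer: COOOOOOOC

Derivation:
State after each event:
  event#1 t=0s outcome=F: state=CLOSED
  event#2 t=1s outcome=F: state=OPEN
  event#3 t=2s outcome=S: state=OPEN
  event#4 t=6s outcome=F: state=OPEN
  event#5 t=9s outcome=F: state=OPEN
  event#6 t=10s outcome=F: state=OPEN
  event#7 t=11s outcome=F: state=OPEN
  event#8 t=13s outcome=S: state=OPEN
  event#9 t=17s outcome=S: state=CLOSED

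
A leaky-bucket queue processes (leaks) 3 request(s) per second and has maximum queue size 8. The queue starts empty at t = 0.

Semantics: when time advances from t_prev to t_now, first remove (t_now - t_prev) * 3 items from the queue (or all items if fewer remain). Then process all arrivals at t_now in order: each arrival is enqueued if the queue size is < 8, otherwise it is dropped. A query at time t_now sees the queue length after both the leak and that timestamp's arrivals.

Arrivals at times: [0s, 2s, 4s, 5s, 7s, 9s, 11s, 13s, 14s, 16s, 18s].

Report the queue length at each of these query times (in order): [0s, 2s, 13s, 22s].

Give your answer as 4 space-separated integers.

Queue lengths at query times:
  query t=0s: backlog = 1
  query t=2s: backlog = 1
  query t=13s: backlog = 1
  query t=22s: backlog = 0

Answer: 1 1 1 0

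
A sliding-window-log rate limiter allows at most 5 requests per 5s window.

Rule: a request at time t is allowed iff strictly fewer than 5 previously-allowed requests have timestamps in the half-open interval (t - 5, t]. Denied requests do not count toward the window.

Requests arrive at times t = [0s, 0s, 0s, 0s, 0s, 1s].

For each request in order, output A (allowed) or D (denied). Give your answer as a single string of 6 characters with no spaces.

Answer: AAAAAD

Derivation:
Tracking allowed requests in the window:
  req#1 t=0s: ALLOW
  req#2 t=0s: ALLOW
  req#3 t=0s: ALLOW
  req#4 t=0s: ALLOW
  req#5 t=0s: ALLOW
  req#6 t=1s: DENY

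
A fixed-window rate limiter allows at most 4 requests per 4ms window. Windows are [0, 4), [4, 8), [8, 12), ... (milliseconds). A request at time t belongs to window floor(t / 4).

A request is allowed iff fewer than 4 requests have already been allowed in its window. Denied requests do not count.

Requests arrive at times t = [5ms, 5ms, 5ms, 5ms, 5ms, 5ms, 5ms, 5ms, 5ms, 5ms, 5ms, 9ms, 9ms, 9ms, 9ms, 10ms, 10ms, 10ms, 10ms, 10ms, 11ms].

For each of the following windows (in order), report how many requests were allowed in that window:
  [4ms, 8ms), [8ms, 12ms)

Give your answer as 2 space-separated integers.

Processing requests:
  req#1 t=5ms (window 1): ALLOW
  req#2 t=5ms (window 1): ALLOW
  req#3 t=5ms (window 1): ALLOW
  req#4 t=5ms (window 1): ALLOW
  req#5 t=5ms (window 1): DENY
  req#6 t=5ms (window 1): DENY
  req#7 t=5ms (window 1): DENY
  req#8 t=5ms (window 1): DENY
  req#9 t=5ms (window 1): DENY
  req#10 t=5ms (window 1): DENY
  req#11 t=5ms (window 1): DENY
  req#12 t=9ms (window 2): ALLOW
  req#13 t=9ms (window 2): ALLOW
  req#14 t=9ms (window 2): ALLOW
  req#15 t=9ms (window 2): ALLOW
  req#16 t=10ms (window 2): DENY
  req#17 t=10ms (window 2): DENY
  req#18 t=10ms (window 2): DENY
  req#19 t=10ms (window 2): DENY
  req#20 t=10ms (window 2): DENY
  req#21 t=11ms (window 2): DENY

Allowed counts by window: 4 4

Answer: 4 4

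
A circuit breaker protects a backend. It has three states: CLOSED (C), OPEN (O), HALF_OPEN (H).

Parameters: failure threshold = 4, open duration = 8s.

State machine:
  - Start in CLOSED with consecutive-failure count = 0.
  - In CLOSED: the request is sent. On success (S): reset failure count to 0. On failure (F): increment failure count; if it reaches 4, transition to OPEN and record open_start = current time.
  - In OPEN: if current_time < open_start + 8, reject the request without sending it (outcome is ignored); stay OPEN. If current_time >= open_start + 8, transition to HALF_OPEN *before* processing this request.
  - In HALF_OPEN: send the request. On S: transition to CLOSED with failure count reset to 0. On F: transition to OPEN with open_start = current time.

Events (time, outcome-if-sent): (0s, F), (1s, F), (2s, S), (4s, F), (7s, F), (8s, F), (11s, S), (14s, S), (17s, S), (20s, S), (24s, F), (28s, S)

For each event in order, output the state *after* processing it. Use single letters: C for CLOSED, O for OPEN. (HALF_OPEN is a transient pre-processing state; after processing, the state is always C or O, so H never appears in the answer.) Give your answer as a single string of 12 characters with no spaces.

Answer: CCCCCCCCCCCC

Derivation:
State after each event:
  event#1 t=0s outcome=F: state=CLOSED
  event#2 t=1s outcome=F: state=CLOSED
  event#3 t=2s outcome=S: state=CLOSED
  event#4 t=4s outcome=F: state=CLOSED
  event#5 t=7s outcome=F: state=CLOSED
  event#6 t=8s outcome=F: state=CLOSED
  event#7 t=11s outcome=S: state=CLOSED
  event#8 t=14s outcome=S: state=CLOSED
  event#9 t=17s outcome=S: state=CLOSED
  event#10 t=20s outcome=S: state=CLOSED
  event#11 t=24s outcome=F: state=CLOSED
  event#12 t=28s outcome=S: state=CLOSED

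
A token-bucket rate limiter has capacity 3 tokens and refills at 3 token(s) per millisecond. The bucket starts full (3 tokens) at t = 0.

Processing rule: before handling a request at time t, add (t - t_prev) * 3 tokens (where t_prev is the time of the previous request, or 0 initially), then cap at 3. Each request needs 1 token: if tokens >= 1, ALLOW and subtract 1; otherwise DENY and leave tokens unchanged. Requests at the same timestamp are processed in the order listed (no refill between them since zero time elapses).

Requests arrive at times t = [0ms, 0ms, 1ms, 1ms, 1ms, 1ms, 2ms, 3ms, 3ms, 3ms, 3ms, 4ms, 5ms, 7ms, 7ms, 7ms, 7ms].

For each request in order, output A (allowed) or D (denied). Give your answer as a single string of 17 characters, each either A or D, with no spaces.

Answer: AAAAADAAAADAAAAAD

Derivation:
Simulating step by step:
  req#1 t=0ms: ALLOW
  req#2 t=0ms: ALLOW
  req#3 t=1ms: ALLOW
  req#4 t=1ms: ALLOW
  req#5 t=1ms: ALLOW
  req#6 t=1ms: DENY
  req#7 t=2ms: ALLOW
  req#8 t=3ms: ALLOW
  req#9 t=3ms: ALLOW
  req#10 t=3ms: ALLOW
  req#11 t=3ms: DENY
  req#12 t=4ms: ALLOW
  req#13 t=5ms: ALLOW
  req#14 t=7ms: ALLOW
  req#15 t=7ms: ALLOW
  req#16 t=7ms: ALLOW
  req#17 t=7ms: DENY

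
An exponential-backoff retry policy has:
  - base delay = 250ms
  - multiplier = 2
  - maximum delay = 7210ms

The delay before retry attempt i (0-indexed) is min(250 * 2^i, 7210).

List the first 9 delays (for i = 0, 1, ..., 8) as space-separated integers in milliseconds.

Answer: 250 500 1000 2000 4000 7210 7210 7210 7210

Derivation:
Computing each delay:
  i=0: min(250*2^0, 7210) = 250
  i=1: min(250*2^1, 7210) = 500
  i=2: min(250*2^2, 7210) = 1000
  i=3: min(250*2^3, 7210) = 2000
  i=4: min(250*2^4, 7210) = 4000
  i=5: min(250*2^5, 7210) = 7210
  i=6: min(250*2^6, 7210) = 7210
  i=7: min(250*2^7, 7210) = 7210
  i=8: min(250*2^8, 7210) = 7210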